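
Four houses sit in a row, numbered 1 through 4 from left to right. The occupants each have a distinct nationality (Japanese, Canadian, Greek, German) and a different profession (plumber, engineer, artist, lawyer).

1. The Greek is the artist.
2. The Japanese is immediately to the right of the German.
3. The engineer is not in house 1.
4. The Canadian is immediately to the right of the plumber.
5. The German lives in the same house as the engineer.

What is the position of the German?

House 1 nationality: only Greek fits.
Clue 1: the artist is in house 1.
The only profession still possible for house 4 is lawyer.
House 2's nationality must be German (nothing else left).
From clue 2, the Japanese must be in house 3.
Clue 5 places the engineer in house 2.
That leaves Canadian as the nationality for house 4.
That leaves plumber as the profession for house 3.
So: house 1 = Greek/artist, house 2 = German/engineer, house 3 = Japanese/plumber, house 4 = Canadian/lawyer.

2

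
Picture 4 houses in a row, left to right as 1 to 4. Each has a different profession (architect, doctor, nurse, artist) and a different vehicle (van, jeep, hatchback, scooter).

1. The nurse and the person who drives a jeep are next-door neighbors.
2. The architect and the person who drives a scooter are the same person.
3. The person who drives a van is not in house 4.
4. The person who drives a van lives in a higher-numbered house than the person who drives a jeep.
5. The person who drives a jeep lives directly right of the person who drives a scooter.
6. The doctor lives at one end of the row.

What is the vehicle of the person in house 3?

van

Clue 5 places the person who drives a jeep in house 2.
Clue 5: the person who drives a scooter is in house 1.
So house 4 gets hatchback for vehicle.
The architect is in house 1 (clue 2).
That leaves artist as the profession for house 2.
House 3's profession must be nurse (nothing else left).
House 4 profession: only doctor fits.
House 3 vehicle: only van fits.
So: house 1 = architect/scooter, house 2 = artist/jeep, house 3 = nurse/van, house 4 = doctor/hatchback.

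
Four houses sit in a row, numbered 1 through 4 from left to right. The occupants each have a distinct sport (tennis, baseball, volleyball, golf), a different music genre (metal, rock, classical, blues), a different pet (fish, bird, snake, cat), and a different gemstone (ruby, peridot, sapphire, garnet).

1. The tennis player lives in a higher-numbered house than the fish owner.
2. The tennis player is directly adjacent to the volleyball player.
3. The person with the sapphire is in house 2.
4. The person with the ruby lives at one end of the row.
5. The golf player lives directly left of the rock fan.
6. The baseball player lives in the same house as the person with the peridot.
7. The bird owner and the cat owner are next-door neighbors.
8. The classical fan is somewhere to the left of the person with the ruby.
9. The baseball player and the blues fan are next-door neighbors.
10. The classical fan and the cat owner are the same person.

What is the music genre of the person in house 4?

Clue 3 places the person with the sapphire in house 2.
By clue 8, the person with the ruby is in house 4.
The baseball player is narrowed to house 1 or 3; consider each.
Placing it in house 3 leads to a contradiction, so it's in house 1.
By clue 6, the person with the peridot is in house 1.
The blues fan is in house 2 (clue 9).
That leaves garnet as the gemstone for house 3.
The golf player is narrowed to house 2 or 3; consider each.
Placing it in house 3 leads to a contradiction, so it's in house 2.
The rock fan is in house 3 (clue 5).
That leaves classical as the music genre for house 1.
That leaves metal as the music genre for house 4.
Clue 10 places the cat owner in house 1.
By clue 7, the bird owner is in house 2.
So house 4 gets snake for pet.
The tennis player is in house 4 (clue 1).
Clue 2 places the volleyball player in house 3.
The only pet still possible for house 3 is fish.
So: house 1 = baseball/classical/cat/peridot, house 2 = golf/blues/bird/sapphire, house 3 = volleyball/rock/fish/garnet, house 4 = tennis/metal/snake/ruby.

metal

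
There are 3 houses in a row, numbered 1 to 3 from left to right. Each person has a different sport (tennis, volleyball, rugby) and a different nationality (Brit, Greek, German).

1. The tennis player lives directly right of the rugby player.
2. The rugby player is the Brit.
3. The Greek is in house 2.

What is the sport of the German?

volleyball

Clue 3: the Greek is in house 2.
That leaves German as the nationality for house 3.
Clue 2 places the rugby player in house 1.
The only nationality still possible for house 1 is Brit.
Clue 1: the tennis player is in house 2.
House 3 sport: only volleyball fits.
So: house 1 = rugby/Brit, house 2 = tennis/Greek, house 3 = volleyball/German.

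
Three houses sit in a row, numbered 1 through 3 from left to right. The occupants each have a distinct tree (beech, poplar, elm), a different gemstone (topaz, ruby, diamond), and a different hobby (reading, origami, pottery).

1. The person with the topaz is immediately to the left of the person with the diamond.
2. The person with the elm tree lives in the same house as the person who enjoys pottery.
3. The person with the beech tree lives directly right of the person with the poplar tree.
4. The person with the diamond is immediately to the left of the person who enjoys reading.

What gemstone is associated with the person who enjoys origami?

diamond

Clue 4 places the person with the diamond in house 2.
Clue 4: the person who enjoys reading is in house 3.
So house 3 gets ruby for gemstone.
House 3 tree: only beech fits.
The only gemstone still possible for house 1 is topaz.
Clue 3: the person with the poplar tree is in house 2.
House 1 tree: only elm fits.
The person who enjoys pottery is in house 1 (clue 2).
House 2 hobby: only origami fits.
So: house 1 = elm/topaz/pottery, house 2 = poplar/diamond/origami, house 3 = beech/ruby/reading.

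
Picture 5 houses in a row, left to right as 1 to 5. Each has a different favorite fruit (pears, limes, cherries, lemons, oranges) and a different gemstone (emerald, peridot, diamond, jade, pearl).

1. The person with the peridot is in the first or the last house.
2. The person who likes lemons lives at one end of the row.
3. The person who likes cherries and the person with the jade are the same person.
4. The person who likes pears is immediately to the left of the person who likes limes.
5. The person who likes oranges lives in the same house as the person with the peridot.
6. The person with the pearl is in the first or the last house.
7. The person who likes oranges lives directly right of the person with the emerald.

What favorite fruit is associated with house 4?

limes

By clue 7, the person who likes oranges is in house 5.
By clue 7, the person with the emerald is in house 4.
Clue 5 places the person with the peridot in house 5.
The only favorite fruit still possible for house 1 is lemons.
House 4 favorite fruit: only limes fits.
The only gemstone still possible for house 1 is pearl.
Clue 4: the person who likes pears is in house 3.
So house 2 gets cherries for favorite fruit.
From clue 3, the person with the jade must be in house 2.
House 3's gemstone must be diamond (nothing else left).
So: house 1 = lemons/pearl, house 2 = cherries/jade, house 3 = pears/diamond, house 4 = limes/emerald, house 5 = oranges/peridot.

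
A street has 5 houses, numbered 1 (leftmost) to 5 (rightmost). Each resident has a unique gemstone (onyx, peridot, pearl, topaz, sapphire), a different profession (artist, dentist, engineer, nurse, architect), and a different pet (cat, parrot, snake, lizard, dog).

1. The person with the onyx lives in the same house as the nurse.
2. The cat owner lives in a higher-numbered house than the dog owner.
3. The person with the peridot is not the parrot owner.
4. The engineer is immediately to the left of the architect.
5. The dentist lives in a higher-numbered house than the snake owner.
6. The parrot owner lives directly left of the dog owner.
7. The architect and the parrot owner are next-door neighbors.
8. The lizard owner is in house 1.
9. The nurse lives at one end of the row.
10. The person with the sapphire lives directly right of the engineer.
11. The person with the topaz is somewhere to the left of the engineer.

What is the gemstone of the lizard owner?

onyx

Clue 8 places the lizard owner in house 1.
House 5's pet must be cat (nothing else left).
The person with the onyx is narrowed to house 1 or 5; consider each.
Placing it in house 5 leads to a contradiction, so it's in house 1.
Clue 1 places the nurse in house 1.
The only gemstone still possible for house 2 is topaz.
Clue 11 places the engineer in house 3.
So house 2 gets artist for profession.
House 4 profession: only architect fits.
So house 5 gets dentist for profession.
Clue 7: the parrot owner is in house 3.
Clue 10: the person with the sapphire is in house 4.
That leaves snake as the pet for house 2.
The only pet still possible for house 4 is dog.
From clue 3, the person with the peridot must be in house 5.
House 3 gemstone: only pearl fits.
So: house 1 = onyx/nurse/lizard, house 2 = topaz/artist/snake, house 3 = pearl/engineer/parrot, house 4 = sapphire/architect/dog, house 5 = peridot/dentist/cat.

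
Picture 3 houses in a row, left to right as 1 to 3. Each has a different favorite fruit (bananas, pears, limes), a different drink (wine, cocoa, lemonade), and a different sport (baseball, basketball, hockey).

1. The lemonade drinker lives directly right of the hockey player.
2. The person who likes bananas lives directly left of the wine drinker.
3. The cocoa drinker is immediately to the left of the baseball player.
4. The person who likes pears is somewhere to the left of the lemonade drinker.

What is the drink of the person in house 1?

That leaves limes as the favorite fruit for house 3.
House 1 drink: only cocoa fits.
Clue 3: the baseball player is in house 2.
So house 1 gets hockey for sport.
House 3 sport: only basketball fits.
Clue 1 places the lemonade drinker in house 2.
Clue 4 places the person who likes pears in house 1.
So house 2 gets bananas for favorite fruit.
House 3 drink: only wine fits.
So: house 1 = pears/cocoa/hockey, house 2 = bananas/lemonade/baseball, house 3 = limes/wine/basketball.

cocoa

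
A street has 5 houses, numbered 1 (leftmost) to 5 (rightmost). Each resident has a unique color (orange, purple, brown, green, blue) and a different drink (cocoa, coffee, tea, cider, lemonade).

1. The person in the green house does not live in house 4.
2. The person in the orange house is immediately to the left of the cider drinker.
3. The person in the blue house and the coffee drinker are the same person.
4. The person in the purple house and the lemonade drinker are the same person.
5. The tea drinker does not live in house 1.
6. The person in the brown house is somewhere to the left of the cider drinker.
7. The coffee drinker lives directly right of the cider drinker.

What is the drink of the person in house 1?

cocoa

The person in the blue house is narrowed to house 3 or 4 or 5; consider each.
Placing it in house 3 and house 5 leads to a contradiction, so it's in house 4.
Clue 3: the coffee drinker is in house 4.
By clue 7, the cider drinker is in house 3.
Clue 2: the person in the orange house is in house 2.
So house 1 gets brown for color.
House 3 color: only green fits.
That leaves purple as the color for house 5.
From clue 4, the lemonade drinker must be in house 5.
The only drink still possible for house 1 is cocoa.
That leaves tea as the drink for house 2.
So: house 1 = brown/cocoa, house 2 = orange/tea, house 3 = green/cider, house 4 = blue/coffee, house 5 = purple/lemonade.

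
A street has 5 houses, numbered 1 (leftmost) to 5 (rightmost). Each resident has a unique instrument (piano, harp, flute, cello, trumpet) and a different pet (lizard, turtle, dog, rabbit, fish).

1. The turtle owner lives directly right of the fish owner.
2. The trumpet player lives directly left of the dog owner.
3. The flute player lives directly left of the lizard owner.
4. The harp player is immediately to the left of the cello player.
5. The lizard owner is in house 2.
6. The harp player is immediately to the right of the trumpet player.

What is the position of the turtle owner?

5

The lizard owner is in house 2 (clue 5).
Clue 3: the flute player is in house 1.
So house 1 gets rabbit for pet.
That leaves turtle as the pet for house 5.
The fish owner is in house 4 (clue 1).
House 3's pet must be dog (nothing else left).
Clue 2 places the trumpet player in house 2.
From clue 6, the harp player must be in house 3.
The cello player is in house 4 (clue 4).
The only instrument still possible for house 5 is piano.
So: house 1 = flute/rabbit, house 2 = trumpet/lizard, house 3 = harp/dog, house 4 = cello/fish, house 5 = piano/turtle.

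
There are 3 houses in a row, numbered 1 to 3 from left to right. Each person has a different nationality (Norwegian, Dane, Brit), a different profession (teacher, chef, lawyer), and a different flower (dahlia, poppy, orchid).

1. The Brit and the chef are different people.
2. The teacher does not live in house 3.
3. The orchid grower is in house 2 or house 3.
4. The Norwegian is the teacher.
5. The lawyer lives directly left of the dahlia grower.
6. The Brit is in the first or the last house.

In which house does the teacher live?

2

House 3's profession must be chef (nothing else left).
House 1 flower: only poppy fits.
The Brit is in house 1 (clue 1).
The only nationality still possible for house 3 is Dane.
Clue 4 places the teacher in house 2.
So house 2 gets Norwegian for nationality.
The only profession still possible for house 1 is lawyer.
Clue 5 places the dahlia grower in house 2.
So house 3 gets orchid for flower.
So: house 1 = Brit/lawyer/poppy, house 2 = Norwegian/teacher/dahlia, house 3 = Dane/chef/orchid.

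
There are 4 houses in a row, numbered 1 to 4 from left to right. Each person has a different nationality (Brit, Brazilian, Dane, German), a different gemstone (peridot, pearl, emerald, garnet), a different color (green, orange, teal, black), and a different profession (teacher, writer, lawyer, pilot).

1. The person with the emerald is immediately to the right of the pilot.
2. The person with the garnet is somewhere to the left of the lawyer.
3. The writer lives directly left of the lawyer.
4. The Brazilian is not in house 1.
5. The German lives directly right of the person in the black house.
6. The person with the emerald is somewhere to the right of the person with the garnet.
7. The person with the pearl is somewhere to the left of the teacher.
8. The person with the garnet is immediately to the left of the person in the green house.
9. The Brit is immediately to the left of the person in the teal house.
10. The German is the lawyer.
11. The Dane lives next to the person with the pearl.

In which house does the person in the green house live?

2

The Brazilian is narrowed to house 2 or 3 or 4; consider each.
Placing it in house 2 and house 3 leads to a contradiction, so it's in house 4.
House 4 profession: only teacher fits.
The German is narrowed to house 2 or 3; consider each.
Placing it in house 3 leads to a contradiction, so it's in house 2.
The person in the black house is in house 1 (clue 5).
Clue 10: the lawyer is in house 2.
So house 3 gets pilot for profession.
From clue 1, the person with the emerald must be in house 4.
Clue 2 places the person with the garnet in house 1.
The person in the green house is in house 2 (clue 8).
From clue 11, the person with the pearl must be in house 2.
House 3's gemstone must be peridot (nothing else left).
House 3's color must be orange (nothing else left).
House 4's color must be teal (nothing else left).
The only profession still possible for house 1 is writer.
Clue 9 places the Brit in house 3.
So house 1 gets Dane for nationality.
So: house 1 = Dane/garnet/black/writer, house 2 = German/pearl/green/lawyer, house 3 = Brit/peridot/orange/pilot, house 4 = Brazilian/emerald/teal/teacher.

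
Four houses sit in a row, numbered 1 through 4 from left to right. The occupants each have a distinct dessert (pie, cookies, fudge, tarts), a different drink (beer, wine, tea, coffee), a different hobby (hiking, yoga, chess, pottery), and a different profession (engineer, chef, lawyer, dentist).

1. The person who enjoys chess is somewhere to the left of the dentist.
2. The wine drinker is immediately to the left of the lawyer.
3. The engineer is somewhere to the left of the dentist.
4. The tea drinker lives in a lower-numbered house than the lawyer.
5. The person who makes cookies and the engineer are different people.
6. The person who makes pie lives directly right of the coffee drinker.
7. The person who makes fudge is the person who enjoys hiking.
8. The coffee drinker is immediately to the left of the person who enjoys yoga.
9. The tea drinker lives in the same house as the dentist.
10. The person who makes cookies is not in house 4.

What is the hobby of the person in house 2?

yoga

House 4's drink must be beer (nothing else left).
That leaves coffee as the drink for house 1.
Clue 6 places the person who makes pie in house 2.
The person who enjoys yoga is in house 2 (clue 8).
The only hobby still possible for house 1 is chess.
The person who makes cookies is narrowed to house 1 or 3; consider each.
Placing it in house 1 leads to a contradiction, so it's in house 3.
That leaves tarts as the dessert for house 1.
House 4 dessert: only fudge fits.
By clue 7, the person who enjoys hiking is in house 4.
House 3's hobby must be pottery (nothing else left).
The tea drinker is narrowed to house 2 or 3; consider each.
Placing it in house 3 leads to a contradiction, so it's in house 2.
Clue 9: the dentist is in house 2.
So house 3 gets wine for drink.
The lawyer is in house 4 (clue 2).
House 1's profession must be engineer (nothing else left).
House 3's profession must be chef (nothing else left).
So: house 1 = tarts/coffee/chess/engineer, house 2 = pie/tea/yoga/dentist, house 3 = cookies/wine/pottery/chef, house 4 = fudge/beer/hiking/lawyer.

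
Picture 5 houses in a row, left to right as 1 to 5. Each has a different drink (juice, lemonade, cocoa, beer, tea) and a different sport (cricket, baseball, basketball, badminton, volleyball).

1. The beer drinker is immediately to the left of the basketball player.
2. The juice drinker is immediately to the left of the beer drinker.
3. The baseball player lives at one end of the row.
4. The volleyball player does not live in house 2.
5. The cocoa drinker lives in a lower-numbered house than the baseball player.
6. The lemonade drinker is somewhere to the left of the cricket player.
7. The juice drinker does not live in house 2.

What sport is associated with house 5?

baseball

By clue 5, the baseball player is in house 5.
That leaves tea as the drink for house 5.
Clue 2: the juice drinker is in house 1.
By clue 2, the beer drinker is in house 2.
So house 4 gets cocoa for drink.
From clue 1, the basketball player must be in house 3.
By clue 6, the cricket player is in house 4.
The only drink still possible for house 3 is lemonade.
The only sport still possible for house 1 is volleyball.
That leaves badminton as the sport for house 2.
So: house 1 = juice/volleyball, house 2 = beer/badminton, house 3 = lemonade/basketball, house 4 = cocoa/cricket, house 5 = tea/baseball.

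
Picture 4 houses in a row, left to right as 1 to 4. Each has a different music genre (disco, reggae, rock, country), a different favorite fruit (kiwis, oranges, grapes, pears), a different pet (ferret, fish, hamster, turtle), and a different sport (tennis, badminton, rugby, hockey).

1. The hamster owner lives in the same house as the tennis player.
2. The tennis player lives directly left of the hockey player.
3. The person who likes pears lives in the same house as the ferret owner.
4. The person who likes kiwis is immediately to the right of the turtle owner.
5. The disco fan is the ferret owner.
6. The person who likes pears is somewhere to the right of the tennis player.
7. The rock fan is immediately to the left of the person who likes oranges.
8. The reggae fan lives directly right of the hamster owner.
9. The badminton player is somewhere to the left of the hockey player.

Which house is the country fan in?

1

So house 1 gets grapes for favorite fruit.
The disco fan is narrowed to house 2 or 3 or 4; consider each.
Placing it in house 2 and house 3 leads to a contradiction, so it's in house 4.
From clue 5, the ferret owner must be in house 4.
Clue 3 places the person who likes pears in house 4.
So house 3 gets fish for pet.
House 4 sport: only rugby fits.
The only sport still possible for house 3 is hockey.
Clue 2: the tennis player is in house 2.
House 1 sport: only badminton fits.
From clue 1, the hamster owner must be in house 2.
Clue 8: the reggae fan is in house 3.
House 1 pet: only turtle fits.
Clue 4: the person who likes kiwis is in house 2.
So house 3 gets oranges for favorite fruit.
The rock fan is in house 2 (clue 7).
The only music genre still possible for house 1 is country.
So: house 1 = country/grapes/turtle/badminton, house 2 = rock/kiwis/hamster/tennis, house 3 = reggae/oranges/fish/hockey, house 4 = disco/pears/ferret/rugby.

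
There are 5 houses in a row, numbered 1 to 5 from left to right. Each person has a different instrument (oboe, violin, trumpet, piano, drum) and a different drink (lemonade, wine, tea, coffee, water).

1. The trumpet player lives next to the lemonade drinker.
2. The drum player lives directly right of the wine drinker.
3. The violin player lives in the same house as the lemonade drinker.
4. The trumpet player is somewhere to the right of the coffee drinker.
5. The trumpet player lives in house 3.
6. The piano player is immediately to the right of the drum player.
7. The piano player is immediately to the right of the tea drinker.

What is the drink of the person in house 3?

wine

Clue 5: the trumpet player is in house 3.
Clue 6: the piano player is in house 5.
From clue 6, the drum player must be in house 4.
The tea drinker is in house 4 (clue 7).
That leaves oboe as the instrument for house 1.
House 2's instrument must be violin (nothing else left).
That leaves water as the drink for house 5.
By clue 2, the wine drinker is in house 3.
The only drink still possible for house 1 is coffee.
So house 2 gets lemonade for drink.
So: house 1 = oboe/coffee, house 2 = violin/lemonade, house 3 = trumpet/wine, house 4 = drum/tea, house 5 = piano/water.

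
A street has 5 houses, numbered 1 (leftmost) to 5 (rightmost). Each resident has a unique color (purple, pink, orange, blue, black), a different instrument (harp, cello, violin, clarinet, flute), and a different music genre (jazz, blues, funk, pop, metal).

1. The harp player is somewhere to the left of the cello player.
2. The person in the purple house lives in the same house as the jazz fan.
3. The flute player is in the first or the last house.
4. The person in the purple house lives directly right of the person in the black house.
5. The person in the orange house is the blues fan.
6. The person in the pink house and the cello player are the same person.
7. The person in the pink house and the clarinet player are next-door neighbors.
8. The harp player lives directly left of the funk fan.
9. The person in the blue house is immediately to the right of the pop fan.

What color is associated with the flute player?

blue

The flute player is narrowed to house 1 or 5; consider each.
Placing it in house 1 leads to a contradiction, so it's in house 5.
The person in the pink house is narrowed to house 2 or 3 or 4; consider each.
Placing it in house 2 and house 3 leads to a contradiction, so it's in house 4.
By clue 6, the cello player is in house 4.
From clue 7, the clarinet player must be in house 3.
The person in the black house is narrowed to house 1 or 2; consider each.
Placing it in house 1 leads to a contradiction, so it's in house 2.
Clue 4 places the person in the purple house in house 3.
The only color still possible for house 1 is orange.
So house 5 gets blue for color.
Clue 2: the jazz fan is in house 3.
By clue 5, the blues fan is in house 1.
Clue 9 places the pop fan in house 4.
So house 2 gets funk for music genre.
House 5 music genre: only metal fits.
Clue 8 places the harp player in house 1.
House 2's instrument must be violin (nothing else left).
So: house 1 = orange/harp/blues, house 2 = black/violin/funk, house 3 = purple/clarinet/jazz, house 4 = pink/cello/pop, house 5 = blue/flute/metal.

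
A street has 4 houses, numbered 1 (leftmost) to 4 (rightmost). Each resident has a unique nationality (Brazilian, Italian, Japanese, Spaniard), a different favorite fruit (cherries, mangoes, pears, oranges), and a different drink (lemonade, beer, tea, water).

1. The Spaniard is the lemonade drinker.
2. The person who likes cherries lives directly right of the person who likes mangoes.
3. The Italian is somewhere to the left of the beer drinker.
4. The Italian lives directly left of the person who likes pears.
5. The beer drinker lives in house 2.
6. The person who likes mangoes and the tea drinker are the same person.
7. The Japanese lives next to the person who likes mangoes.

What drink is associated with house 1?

water

From clue 5, the beer drinker must be in house 2.
By clue 3, the Italian is in house 1.
The person who likes pears is in house 2 (clue 4).
By clue 2, the person who likes cherries is in house 4.
The person who likes mangoes is in house 3 (clue 2).
From clue 6, the tea drinker must be in house 3.
The only favorite fruit still possible for house 1 is oranges.
That leaves water as the drink for house 1.
The only drink still possible for house 4 is lemonade.
Clue 1 places the Spaniard in house 4.
So house 3 gets Brazilian for nationality.
That leaves Japanese as the nationality for house 2.
So: house 1 = Italian/oranges/water, house 2 = Japanese/pears/beer, house 3 = Brazilian/mangoes/tea, house 4 = Spaniard/cherries/lemonade.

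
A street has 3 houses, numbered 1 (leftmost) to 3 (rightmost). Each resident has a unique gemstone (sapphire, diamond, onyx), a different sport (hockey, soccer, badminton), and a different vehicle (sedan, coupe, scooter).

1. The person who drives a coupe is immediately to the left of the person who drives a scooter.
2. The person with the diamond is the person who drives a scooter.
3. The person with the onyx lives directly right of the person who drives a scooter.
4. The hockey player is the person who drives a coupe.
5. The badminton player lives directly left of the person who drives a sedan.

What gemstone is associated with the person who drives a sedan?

By clue 3, the person with the onyx is in house 3.
Clue 3: the person who drives a scooter is in house 2.
The only gemstone still possible for house 1 is sapphire.
So house 2 gets diamond for gemstone.
House 3's sport must be soccer (nothing else left).
House 1 vehicle: only coupe fits.
So house 3 gets sedan for vehicle.
By clue 4, the hockey player is in house 1.
From clue 5, the badminton player must be in house 2.
So: house 1 = sapphire/hockey/coupe, house 2 = diamond/badminton/scooter, house 3 = onyx/soccer/sedan.

onyx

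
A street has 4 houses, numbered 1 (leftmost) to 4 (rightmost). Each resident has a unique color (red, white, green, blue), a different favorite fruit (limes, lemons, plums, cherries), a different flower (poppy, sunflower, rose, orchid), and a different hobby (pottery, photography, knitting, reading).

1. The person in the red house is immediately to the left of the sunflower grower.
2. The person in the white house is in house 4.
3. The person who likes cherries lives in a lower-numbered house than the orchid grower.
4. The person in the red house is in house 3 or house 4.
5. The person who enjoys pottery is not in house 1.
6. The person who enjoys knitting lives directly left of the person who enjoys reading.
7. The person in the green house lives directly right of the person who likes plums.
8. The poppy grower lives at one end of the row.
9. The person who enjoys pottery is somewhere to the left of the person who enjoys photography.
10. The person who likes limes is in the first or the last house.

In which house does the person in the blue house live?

1

From clue 2, the person in the white house must be in house 4.
By clue 4, the person in the red house is in house 3.
So house 1 gets blue for color.
So house 2 gets green for color.
House 1 hobby: only knitting fits.
From clue 1, the sunflower grower must be in house 4.
Clue 6: the person who enjoys reading is in house 2.
The person who likes plums is in house 1 (clue 7).
House 4's hobby must be photography (nothing else left).
From clue 3, the person who likes cherries must be in house 2.
Clue 3 places the orchid grower in house 3.
That leaves lemons as the favorite fruit for house 3.
So house 4 gets limes for favorite fruit.
House 1's flower must be poppy (nothing else left).
The only flower still possible for house 2 is rose.
The only hobby still possible for house 3 is pottery.
So: house 1 = blue/plums/poppy/knitting, house 2 = green/cherries/rose/reading, house 3 = red/lemons/orchid/pottery, house 4 = white/limes/sunflower/photography.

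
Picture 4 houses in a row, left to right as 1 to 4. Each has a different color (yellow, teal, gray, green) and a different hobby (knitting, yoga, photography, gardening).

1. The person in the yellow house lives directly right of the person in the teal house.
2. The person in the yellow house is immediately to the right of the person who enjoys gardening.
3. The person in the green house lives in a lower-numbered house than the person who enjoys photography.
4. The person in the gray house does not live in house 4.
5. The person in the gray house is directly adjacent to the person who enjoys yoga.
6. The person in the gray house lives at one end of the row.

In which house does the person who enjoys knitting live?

From clue 6, the person in the gray house must be in house 1.
House 4's color must be yellow (nothing else left).
Clue 1: the person in the teal house is in house 3.
Clue 2: the person who enjoys gardening is in house 3.
Clue 5: the person who enjoys yoga is in house 2.
So house 2 gets green for color.
That leaves knitting as the hobby for house 1.
House 4's hobby must be photography (nothing else left).
So: house 1 = gray/knitting, house 2 = green/yoga, house 3 = teal/gardening, house 4 = yellow/photography.

1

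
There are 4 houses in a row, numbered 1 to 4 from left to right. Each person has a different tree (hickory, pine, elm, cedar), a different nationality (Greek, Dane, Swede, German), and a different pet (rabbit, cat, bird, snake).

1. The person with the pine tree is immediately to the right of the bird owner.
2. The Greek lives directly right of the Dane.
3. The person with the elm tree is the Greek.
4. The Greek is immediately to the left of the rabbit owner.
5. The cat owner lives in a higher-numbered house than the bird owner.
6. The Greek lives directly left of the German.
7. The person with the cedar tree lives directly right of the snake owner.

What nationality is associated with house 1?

Swede

The only tree still possible for house 1 is hickory.
The person with the elm tree is narrowed to house 2 or 3; consider each.
Placing it in house 2 leads to a contradiction, so it's in house 3.
From clue 3, the Greek must be in house 3.
Clue 4: the rabbit owner is in house 4.
By clue 6, the German is in house 4.
Clue 2: the Dane is in house 2.
From clue 5, the bird owner must be in house 1.
House 1 nationality: only Swede fits.
That leaves cat as the pet for house 2.
So house 3 gets snake for pet.
By clue 1, the person with the pine tree is in house 2.
The person with the cedar tree is in house 4 (clue 7).
So: house 1 = hickory/Swede/bird, house 2 = pine/Dane/cat, house 3 = elm/Greek/snake, house 4 = cedar/German/rabbit.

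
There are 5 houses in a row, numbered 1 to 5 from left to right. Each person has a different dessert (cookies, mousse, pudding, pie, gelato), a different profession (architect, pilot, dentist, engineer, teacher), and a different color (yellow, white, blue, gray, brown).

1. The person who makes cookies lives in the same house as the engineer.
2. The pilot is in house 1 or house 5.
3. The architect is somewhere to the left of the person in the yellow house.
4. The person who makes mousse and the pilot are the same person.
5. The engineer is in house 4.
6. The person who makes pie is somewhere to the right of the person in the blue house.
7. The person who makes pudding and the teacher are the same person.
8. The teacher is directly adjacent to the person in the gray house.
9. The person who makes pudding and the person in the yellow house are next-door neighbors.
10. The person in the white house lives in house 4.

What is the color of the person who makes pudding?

blue

From clue 5, the engineer must be in house 4.
From clue 10, the person in the white house must be in house 4.
Clue 1 places the person who makes cookies in house 4.
So house 5 gets brown for color.
The person who makes mousse is narrowed to house 1 or 5; consider each.
Placing it in house 1 leads to a contradiction, so it's in house 5.
From clue 4, the pilot must be in house 5.
The person who makes pie is narrowed to house 2 or 3; consider each.
Placing it in house 2 leads to a contradiction, so it's in house 3.
So house 3 gets dentist for profession.
The person who makes gelato is narrowed to house 1 or 2; consider each.
Placing it in house 2 leads to a contradiction, so it's in house 1.
House 2's dessert must be pudding (nothing else left).
By clue 7, the teacher is in house 2.
From clue 9, the person in the yellow house must be in house 3.
House 1's profession must be architect (nothing else left).
The only color still possible for house 1 is gray.
House 2's color must be blue (nothing else left).
So: house 1 = gelato/architect/gray, house 2 = pudding/teacher/blue, house 3 = pie/dentist/yellow, house 4 = cookies/engineer/white, house 5 = mousse/pilot/brown.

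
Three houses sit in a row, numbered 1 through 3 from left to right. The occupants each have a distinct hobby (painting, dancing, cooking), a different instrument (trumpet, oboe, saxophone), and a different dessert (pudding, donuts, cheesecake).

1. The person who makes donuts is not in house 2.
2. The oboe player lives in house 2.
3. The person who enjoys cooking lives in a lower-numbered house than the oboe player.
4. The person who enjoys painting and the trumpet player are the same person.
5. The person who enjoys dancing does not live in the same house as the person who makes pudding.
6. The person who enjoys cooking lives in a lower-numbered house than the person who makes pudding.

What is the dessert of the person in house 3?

pudding

Clue 2: the oboe player is in house 2.
Clue 3 places the person who enjoys cooking in house 1.
From clue 4, the person who enjoys painting must be in house 3.
By clue 4, the trumpet player is in house 3.
That leaves dancing as the hobby for house 2.
So house 1 gets saxophone for instrument.
By clue 5, the person who makes pudding is in house 3.
The only dessert still possible for house 1 is donuts.
House 2 dessert: only cheesecake fits.
So: house 1 = cooking/saxophone/donuts, house 2 = dancing/oboe/cheesecake, house 3 = painting/trumpet/pudding.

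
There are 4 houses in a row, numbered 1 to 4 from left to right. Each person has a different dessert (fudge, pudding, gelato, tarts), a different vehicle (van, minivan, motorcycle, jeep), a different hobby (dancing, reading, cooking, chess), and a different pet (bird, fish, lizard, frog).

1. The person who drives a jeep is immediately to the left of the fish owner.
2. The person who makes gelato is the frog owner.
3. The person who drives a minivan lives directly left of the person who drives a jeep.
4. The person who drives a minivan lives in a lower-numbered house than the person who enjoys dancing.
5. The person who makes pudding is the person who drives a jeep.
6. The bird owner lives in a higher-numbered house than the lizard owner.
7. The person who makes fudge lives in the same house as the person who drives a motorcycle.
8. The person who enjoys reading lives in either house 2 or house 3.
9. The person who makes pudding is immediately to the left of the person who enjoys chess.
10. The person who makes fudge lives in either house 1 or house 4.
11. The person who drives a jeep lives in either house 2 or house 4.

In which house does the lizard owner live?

2

The person who drives a jeep is in house 2 (clue 11).
House 1 hobby: only cooking fits.
Clue 1 places the fish owner in house 3.
Clue 5 places the person who makes pudding in house 2.
By clue 9, the person who enjoys chess is in house 3.
The only vehicle still possible for house 1 is minivan.
So house 3 gets van for vehicle.
So house 4 gets motorcycle for vehicle.
That leaves dancing as the hobby for house 4.
From clue 7, the person who makes fudge must be in house 4.
House 1's dessert must be gelato (nothing else left).
So house 3 gets tarts for dessert.
So house 2 gets reading for hobby.
From clue 2, the frog owner must be in house 1.
So house 4 gets bird for pet.
The only pet still possible for house 2 is lizard.
So: house 1 = gelato/minivan/cooking/frog, house 2 = pudding/jeep/reading/lizard, house 3 = tarts/van/chess/fish, house 4 = fudge/motorcycle/dancing/bird.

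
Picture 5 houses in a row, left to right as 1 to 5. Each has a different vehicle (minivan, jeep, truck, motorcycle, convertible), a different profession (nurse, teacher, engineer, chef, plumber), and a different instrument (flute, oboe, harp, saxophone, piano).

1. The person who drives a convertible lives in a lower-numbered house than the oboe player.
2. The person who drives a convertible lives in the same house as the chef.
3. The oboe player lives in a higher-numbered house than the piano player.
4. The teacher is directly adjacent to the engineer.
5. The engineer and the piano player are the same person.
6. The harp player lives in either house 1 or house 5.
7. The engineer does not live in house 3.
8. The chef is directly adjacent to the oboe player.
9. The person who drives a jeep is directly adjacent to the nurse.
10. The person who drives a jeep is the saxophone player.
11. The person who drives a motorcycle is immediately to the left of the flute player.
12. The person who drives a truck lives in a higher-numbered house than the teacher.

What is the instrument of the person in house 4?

The harp player is narrowed to house 1 or 5; consider each.
Placing it in house 5 leads to a contradiction, so it's in house 1.
The engineer is narrowed to house 2 or 4; consider each.
Placing it in house 4 leads to a contradiction, so it's in house 2.
Clue 5 places the piano player in house 2.
The only vehicle still possible for house 1 is minivan.
The person who drives a convertible is narrowed to house 3 or 4; consider each.
Placing it in house 4 leads to a contradiction, so it's in house 3.
From clue 2, the chef must be in house 3.
Clue 8 places the oboe player in house 4.
Clue 10: the person who drives a jeep is in house 5.
The saxophone player is in house 5 (clue 10).
The only profession still possible for house 1 is teacher.
So house 3 gets flute for instrument.
The nurse is in house 4 (clue 9).
Clue 11 places the person who drives a motorcycle in house 2.
The only vehicle still possible for house 4 is truck.
The only profession still possible for house 5 is plumber.
So: house 1 = minivan/teacher/harp, house 2 = motorcycle/engineer/piano, house 3 = convertible/chef/flute, house 4 = truck/nurse/oboe, house 5 = jeep/plumber/saxophone.

oboe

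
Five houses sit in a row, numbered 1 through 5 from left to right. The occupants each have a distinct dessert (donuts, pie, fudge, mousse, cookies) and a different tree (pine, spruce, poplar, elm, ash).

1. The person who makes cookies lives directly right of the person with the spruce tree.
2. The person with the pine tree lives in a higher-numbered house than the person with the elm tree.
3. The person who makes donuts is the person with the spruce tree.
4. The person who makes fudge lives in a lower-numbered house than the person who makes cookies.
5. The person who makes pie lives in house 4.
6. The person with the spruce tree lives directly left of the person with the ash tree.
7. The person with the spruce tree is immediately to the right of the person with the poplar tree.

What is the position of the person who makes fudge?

1

Clue 5: the person who makes pie is in house 4.
Clue 3 places the person who makes donuts in house 2.
By clue 3, the person with the spruce tree is in house 2.
By clue 6, the person with the ash tree is in house 3.
The person with the poplar tree is in house 1 (clue 7).
The only tree still possible for house 5 is pine.
Clue 1: the person who makes cookies is in house 3.
By clue 4, the person who makes fudge is in house 1.
So house 5 gets mousse for dessert.
House 4's tree must be elm (nothing else left).
So: house 1 = fudge/poplar, house 2 = donuts/spruce, house 3 = cookies/ash, house 4 = pie/elm, house 5 = mousse/pine.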